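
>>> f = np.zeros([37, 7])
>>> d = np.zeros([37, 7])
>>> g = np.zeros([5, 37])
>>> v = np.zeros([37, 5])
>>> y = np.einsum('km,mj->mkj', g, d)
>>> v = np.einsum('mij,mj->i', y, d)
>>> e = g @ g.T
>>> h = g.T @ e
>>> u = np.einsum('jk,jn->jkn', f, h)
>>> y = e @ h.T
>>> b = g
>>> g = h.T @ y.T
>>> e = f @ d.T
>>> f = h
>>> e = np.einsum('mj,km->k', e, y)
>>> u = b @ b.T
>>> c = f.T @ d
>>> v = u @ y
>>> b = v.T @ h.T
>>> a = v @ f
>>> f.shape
(37, 5)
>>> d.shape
(37, 7)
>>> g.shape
(5, 5)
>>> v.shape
(5, 37)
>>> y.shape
(5, 37)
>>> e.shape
(5,)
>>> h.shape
(37, 5)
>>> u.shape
(5, 5)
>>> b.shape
(37, 37)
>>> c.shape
(5, 7)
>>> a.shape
(5, 5)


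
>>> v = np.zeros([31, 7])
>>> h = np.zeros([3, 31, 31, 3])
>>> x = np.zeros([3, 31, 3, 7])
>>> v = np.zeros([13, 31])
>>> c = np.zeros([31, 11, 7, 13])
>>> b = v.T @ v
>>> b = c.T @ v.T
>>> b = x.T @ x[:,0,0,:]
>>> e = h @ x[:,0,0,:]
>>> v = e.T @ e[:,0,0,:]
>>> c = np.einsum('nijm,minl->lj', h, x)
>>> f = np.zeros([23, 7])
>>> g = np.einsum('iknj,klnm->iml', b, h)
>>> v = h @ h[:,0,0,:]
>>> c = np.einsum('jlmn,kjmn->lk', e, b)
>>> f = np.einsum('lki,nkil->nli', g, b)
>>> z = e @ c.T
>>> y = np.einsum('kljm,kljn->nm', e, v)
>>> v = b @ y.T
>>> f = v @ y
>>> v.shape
(7, 3, 31, 3)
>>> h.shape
(3, 31, 31, 3)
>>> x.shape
(3, 31, 3, 7)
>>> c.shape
(31, 7)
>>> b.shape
(7, 3, 31, 7)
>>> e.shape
(3, 31, 31, 7)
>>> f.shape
(7, 3, 31, 7)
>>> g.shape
(7, 3, 31)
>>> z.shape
(3, 31, 31, 31)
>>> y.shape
(3, 7)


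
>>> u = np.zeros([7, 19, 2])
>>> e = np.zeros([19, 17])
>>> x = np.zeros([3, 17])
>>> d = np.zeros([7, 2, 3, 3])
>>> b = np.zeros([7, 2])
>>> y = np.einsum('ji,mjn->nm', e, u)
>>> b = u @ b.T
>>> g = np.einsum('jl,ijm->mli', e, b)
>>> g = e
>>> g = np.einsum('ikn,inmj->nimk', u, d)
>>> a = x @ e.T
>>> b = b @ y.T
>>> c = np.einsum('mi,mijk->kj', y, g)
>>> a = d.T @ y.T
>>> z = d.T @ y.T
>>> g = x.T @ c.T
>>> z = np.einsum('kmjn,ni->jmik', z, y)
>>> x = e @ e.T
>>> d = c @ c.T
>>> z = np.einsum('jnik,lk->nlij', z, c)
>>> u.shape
(7, 19, 2)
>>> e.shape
(19, 17)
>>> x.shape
(19, 19)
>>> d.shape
(19, 19)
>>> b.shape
(7, 19, 2)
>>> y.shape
(2, 7)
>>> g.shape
(17, 19)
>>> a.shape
(3, 3, 2, 2)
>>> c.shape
(19, 3)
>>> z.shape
(3, 19, 7, 2)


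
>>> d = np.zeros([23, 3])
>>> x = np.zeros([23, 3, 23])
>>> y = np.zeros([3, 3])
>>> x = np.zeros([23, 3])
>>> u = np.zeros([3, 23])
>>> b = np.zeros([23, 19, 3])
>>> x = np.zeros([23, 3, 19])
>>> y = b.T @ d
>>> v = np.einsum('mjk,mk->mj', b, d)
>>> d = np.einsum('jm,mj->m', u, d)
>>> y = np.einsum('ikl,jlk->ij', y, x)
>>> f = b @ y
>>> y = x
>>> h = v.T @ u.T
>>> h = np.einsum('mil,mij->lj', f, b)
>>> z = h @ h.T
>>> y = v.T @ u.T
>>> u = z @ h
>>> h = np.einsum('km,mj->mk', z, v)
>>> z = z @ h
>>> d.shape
(23,)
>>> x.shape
(23, 3, 19)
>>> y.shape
(19, 3)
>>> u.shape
(23, 3)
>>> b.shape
(23, 19, 3)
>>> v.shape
(23, 19)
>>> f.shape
(23, 19, 23)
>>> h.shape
(23, 23)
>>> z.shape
(23, 23)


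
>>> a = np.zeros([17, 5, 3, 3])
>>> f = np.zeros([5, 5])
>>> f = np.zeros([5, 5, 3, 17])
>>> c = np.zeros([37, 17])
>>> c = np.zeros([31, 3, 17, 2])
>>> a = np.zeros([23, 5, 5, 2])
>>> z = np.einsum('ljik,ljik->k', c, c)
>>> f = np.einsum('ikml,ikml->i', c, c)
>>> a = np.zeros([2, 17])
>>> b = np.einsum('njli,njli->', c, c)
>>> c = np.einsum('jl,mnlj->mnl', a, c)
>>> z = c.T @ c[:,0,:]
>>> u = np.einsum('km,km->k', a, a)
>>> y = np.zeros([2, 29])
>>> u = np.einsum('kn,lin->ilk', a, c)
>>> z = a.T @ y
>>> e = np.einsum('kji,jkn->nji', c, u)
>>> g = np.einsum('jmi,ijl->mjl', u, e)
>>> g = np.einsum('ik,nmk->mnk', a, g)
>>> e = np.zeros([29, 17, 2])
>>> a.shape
(2, 17)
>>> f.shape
(31,)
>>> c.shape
(31, 3, 17)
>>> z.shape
(17, 29)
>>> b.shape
()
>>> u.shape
(3, 31, 2)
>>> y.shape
(2, 29)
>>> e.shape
(29, 17, 2)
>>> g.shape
(3, 31, 17)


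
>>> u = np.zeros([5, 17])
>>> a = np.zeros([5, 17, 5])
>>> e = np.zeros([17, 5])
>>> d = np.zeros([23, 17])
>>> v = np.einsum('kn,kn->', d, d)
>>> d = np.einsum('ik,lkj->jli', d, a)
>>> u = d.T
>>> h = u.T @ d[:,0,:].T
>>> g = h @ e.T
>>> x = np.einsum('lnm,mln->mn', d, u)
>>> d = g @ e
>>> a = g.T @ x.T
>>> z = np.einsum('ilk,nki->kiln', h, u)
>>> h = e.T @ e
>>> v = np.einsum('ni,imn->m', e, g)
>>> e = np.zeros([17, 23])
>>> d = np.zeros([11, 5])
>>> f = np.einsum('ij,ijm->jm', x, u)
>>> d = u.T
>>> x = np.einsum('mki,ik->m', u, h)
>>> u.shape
(23, 5, 5)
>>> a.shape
(17, 5, 23)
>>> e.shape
(17, 23)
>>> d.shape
(5, 5, 23)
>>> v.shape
(5,)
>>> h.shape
(5, 5)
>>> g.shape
(5, 5, 17)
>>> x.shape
(23,)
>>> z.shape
(5, 5, 5, 23)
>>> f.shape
(5, 5)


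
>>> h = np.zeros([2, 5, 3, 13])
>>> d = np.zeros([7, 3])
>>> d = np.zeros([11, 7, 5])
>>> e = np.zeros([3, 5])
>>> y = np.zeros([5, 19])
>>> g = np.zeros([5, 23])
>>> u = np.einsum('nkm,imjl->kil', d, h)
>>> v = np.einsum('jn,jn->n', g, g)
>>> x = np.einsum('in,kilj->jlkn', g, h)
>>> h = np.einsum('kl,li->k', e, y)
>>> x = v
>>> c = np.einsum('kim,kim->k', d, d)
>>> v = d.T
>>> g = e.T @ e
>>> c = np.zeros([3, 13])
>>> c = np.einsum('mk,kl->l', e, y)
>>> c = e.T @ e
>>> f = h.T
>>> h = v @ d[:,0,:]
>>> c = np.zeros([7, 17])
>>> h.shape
(5, 7, 5)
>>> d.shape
(11, 7, 5)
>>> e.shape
(3, 5)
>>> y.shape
(5, 19)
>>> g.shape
(5, 5)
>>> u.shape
(7, 2, 13)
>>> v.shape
(5, 7, 11)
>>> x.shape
(23,)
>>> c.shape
(7, 17)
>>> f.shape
(3,)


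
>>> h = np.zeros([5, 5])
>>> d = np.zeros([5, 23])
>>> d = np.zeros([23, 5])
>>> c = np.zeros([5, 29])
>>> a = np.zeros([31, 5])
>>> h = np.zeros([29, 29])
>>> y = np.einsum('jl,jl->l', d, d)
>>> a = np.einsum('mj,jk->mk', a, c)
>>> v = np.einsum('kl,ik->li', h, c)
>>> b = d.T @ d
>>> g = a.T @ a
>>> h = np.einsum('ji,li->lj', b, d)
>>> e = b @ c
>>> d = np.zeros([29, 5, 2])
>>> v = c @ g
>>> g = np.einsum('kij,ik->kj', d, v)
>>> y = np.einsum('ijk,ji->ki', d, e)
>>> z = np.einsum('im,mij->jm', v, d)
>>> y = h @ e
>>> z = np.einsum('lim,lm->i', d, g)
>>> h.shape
(23, 5)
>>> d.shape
(29, 5, 2)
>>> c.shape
(5, 29)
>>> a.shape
(31, 29)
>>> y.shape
(23, 29)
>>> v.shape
(5, 29)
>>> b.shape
(5, 5)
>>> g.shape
(29, 2)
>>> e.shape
(5, 29)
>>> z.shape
(5,)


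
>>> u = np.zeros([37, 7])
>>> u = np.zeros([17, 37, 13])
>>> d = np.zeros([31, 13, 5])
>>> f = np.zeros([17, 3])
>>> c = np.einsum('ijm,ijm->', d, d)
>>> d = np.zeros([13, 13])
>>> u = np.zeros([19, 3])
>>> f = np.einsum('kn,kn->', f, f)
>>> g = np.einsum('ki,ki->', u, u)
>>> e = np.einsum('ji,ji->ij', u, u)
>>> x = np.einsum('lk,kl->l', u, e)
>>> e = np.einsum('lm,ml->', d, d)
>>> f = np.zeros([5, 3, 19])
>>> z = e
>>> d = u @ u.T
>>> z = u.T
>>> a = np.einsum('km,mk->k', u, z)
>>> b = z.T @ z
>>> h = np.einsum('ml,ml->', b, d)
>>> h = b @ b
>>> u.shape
(19, 3)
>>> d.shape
(19, 19)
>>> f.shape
(5, 3, 19)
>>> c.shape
()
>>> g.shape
()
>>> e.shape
()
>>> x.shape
(19,)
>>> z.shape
(3, 19)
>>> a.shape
(19,)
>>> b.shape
(19, 19)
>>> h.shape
(19, 19)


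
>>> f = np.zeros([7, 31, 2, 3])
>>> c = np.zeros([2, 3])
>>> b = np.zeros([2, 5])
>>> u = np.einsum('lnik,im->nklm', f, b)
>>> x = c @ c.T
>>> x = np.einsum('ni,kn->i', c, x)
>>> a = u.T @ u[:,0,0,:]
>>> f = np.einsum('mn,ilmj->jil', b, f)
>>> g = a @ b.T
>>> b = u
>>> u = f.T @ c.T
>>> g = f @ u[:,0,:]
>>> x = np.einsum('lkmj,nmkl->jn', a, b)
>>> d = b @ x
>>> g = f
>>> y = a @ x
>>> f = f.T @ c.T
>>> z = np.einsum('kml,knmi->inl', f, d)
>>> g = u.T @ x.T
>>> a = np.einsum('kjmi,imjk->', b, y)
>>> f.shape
(31, 7, 2)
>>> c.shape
(2, 3)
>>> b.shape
(31, 3, 7, 5)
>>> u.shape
(31, 7, 2)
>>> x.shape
(5, 31)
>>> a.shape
()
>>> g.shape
(2, 7, 5)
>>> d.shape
(31, 3, 7, 31)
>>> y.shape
(5, 7, 3, 31)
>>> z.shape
(31, 3, 2)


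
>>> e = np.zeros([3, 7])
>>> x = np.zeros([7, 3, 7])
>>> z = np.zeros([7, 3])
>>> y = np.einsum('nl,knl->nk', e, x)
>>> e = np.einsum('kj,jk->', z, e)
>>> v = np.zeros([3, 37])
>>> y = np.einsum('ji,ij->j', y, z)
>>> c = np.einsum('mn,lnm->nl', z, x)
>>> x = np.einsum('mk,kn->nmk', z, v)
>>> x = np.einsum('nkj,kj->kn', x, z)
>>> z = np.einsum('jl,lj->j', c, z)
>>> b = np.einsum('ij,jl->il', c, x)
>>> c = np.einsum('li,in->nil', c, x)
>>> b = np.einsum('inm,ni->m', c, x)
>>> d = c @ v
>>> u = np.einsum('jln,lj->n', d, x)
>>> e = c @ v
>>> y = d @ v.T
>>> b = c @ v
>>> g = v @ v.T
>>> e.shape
(37, 7, 37)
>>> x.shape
(7, 37)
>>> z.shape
(3,)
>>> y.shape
(37, 7, 3)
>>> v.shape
(3, 37)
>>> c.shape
(37, 7, 3)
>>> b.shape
(37, 7, 37)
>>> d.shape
(37, 7, 37)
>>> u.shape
(37,)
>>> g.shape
(3, 3)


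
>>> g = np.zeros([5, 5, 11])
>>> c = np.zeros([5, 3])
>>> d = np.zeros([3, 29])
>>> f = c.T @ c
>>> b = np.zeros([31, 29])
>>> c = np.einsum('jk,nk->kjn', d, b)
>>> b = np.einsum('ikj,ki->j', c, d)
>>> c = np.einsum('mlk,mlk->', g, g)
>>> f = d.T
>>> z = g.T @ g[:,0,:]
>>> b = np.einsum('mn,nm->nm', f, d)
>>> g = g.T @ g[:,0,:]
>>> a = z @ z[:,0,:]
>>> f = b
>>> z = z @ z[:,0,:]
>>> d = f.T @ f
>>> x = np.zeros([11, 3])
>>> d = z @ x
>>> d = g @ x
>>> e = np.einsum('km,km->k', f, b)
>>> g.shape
(11, 5, 11)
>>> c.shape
()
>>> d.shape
(11, 5, 3)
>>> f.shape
(3, 29)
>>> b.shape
(3, 29)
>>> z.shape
(11, 5, 11)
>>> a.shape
(11, 5, 11)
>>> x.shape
(11, 3)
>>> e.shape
(3,)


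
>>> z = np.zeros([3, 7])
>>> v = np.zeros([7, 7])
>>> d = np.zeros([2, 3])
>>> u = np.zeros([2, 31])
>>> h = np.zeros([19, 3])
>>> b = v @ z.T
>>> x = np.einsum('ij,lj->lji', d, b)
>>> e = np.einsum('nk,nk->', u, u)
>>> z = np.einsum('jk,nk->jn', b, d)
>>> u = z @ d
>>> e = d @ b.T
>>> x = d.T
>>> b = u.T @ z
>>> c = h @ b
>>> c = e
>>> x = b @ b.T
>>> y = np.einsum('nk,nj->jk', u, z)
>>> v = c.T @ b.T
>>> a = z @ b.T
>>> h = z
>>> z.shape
(7, 2)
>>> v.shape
(7, 3)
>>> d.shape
(2, 3)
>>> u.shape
(7, 3)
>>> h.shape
(7, 2)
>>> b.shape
(3, 2)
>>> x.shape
(3, 3)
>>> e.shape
(2, 7)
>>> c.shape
(2, 7)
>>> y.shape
(2, 3)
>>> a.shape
(7, 3)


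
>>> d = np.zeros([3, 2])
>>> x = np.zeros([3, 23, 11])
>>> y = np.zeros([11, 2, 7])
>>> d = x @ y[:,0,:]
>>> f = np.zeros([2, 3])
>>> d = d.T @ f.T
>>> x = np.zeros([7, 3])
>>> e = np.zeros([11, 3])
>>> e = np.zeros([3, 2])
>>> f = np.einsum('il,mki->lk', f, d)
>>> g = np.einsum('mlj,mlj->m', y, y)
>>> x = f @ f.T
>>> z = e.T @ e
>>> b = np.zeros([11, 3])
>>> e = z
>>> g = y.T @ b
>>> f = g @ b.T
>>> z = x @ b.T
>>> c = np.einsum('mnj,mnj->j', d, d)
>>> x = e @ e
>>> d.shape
(7, 23, 2)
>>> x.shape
(2, 2)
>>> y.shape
(11, 2, 7)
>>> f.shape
(7, 2, 11)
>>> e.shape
(2, 2)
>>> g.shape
(7, 2, 3)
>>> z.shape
(3, 11)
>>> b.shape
(11, 3)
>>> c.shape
(2,)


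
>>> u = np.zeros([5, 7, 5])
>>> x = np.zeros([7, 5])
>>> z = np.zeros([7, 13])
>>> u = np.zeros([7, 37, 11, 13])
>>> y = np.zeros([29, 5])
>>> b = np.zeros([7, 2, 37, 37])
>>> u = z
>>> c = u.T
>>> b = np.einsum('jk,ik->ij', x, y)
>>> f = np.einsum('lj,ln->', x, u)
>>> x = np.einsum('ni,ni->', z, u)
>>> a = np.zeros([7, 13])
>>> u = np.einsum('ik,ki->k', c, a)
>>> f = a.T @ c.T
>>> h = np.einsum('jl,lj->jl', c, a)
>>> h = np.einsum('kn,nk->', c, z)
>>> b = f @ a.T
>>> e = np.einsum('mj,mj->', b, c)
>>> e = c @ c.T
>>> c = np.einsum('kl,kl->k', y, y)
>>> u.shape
(7,)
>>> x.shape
()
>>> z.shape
(7, 13)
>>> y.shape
(29, 5)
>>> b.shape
(13, 7)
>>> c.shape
(29,)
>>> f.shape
(13, 13)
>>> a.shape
(7, 13)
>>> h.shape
()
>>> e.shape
(13, 13)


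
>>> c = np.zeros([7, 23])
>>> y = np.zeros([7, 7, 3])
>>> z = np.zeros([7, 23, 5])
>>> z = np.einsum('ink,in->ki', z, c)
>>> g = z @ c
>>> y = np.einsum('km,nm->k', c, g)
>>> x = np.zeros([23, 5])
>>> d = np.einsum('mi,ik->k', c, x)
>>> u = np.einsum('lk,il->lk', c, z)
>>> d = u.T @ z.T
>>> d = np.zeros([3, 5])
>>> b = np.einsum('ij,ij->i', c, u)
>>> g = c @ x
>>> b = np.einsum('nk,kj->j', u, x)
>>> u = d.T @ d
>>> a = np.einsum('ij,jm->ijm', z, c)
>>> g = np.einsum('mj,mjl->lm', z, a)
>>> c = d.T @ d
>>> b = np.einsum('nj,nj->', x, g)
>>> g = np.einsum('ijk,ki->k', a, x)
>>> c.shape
(5, 5)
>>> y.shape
(7,)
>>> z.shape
(5, 7)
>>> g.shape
(23,)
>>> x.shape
(23, 5)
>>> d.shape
(3, 5)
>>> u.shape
(5, 5)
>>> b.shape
()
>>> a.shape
(5, 7, 23)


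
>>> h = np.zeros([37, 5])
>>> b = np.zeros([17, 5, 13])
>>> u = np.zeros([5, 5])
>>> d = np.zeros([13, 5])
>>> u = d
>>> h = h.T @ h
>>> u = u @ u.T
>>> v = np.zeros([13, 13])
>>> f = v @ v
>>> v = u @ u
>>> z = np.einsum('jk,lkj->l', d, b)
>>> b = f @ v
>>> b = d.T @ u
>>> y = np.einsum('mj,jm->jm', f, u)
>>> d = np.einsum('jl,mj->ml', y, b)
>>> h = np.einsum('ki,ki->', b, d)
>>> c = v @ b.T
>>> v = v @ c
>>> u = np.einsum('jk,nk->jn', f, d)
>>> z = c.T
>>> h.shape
()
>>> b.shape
(5, 13)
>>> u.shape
(13, 5)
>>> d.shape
(5, 13)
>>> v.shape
(13, 5)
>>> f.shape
(13, 13)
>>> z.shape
(5, 13)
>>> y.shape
(13, 13)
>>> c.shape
(13, 5)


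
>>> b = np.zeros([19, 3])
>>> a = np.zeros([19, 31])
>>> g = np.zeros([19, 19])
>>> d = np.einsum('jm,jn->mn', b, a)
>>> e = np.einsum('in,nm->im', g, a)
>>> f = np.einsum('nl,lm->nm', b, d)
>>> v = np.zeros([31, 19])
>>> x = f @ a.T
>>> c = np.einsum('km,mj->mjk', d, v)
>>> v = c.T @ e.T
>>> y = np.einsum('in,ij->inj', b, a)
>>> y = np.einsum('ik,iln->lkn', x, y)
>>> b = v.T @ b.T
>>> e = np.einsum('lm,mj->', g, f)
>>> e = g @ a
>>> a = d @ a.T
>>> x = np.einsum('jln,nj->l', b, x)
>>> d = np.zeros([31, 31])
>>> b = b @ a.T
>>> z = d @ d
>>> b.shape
(19, 19, 3)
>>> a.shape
(3, 19)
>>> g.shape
(19, 19)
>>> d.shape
(31, 31)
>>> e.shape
(19, 31)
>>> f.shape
(19, 31)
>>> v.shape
(3, 19, 19)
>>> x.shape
(19,)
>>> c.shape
(31, 19, 3)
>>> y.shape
(3, 19, 31)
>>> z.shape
(31, 31)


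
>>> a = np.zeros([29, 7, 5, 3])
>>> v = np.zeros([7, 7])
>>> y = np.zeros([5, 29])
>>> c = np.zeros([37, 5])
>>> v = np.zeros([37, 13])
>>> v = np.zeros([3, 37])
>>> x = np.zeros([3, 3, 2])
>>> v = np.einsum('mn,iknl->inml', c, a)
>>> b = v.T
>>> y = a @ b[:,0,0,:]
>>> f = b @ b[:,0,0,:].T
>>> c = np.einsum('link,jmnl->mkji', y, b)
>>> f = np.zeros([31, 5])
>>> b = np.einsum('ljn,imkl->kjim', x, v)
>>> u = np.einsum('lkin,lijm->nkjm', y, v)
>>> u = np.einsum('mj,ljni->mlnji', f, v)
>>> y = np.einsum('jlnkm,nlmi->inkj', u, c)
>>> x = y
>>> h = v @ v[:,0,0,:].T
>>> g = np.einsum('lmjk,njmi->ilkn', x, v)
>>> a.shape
(29, 7, 5, 3)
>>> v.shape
(29, 5, 37, 3)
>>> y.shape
(7, 37, 5, 31)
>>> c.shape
(37, 29, 3, 7)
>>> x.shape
(7, 37, 5, 31)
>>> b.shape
(37, 3, 29, 5)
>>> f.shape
(31, 5)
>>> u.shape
(31, 29, 37, 5, 3)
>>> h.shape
(29, 5, 37, 29)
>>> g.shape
(3, 7, 31, 29)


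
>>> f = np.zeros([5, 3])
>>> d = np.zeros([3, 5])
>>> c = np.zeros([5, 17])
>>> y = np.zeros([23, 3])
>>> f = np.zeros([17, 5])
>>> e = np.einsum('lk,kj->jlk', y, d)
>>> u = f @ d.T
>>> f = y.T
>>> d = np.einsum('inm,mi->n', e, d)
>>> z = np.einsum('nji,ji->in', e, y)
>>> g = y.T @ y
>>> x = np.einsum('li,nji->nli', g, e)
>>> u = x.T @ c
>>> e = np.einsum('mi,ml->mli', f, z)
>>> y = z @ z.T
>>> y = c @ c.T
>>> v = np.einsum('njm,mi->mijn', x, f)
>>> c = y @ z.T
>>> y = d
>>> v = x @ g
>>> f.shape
(3, 23)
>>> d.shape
(23,)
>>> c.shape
(5, 3)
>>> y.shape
(23,)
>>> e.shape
(3, 5, 23)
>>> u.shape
(3, 3, 17)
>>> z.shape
(3, 5)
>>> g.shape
(3, 3)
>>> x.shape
(5, 3, 3)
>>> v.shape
(5, 3, 3)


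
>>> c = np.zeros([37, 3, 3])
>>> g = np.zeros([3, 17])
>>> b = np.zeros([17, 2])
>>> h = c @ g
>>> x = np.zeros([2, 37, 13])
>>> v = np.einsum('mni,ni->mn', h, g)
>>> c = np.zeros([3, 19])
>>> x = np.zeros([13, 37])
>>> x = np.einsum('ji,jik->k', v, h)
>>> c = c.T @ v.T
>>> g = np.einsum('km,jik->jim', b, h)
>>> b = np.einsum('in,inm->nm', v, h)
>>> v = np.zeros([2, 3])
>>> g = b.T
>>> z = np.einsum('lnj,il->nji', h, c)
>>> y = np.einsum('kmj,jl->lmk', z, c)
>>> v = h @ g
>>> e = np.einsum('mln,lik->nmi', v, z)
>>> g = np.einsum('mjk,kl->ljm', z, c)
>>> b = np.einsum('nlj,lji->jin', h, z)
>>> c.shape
(19, 37)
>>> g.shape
(37, 17, 3)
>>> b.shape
(17, 19, 37)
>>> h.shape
(37, 3, 17)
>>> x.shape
(17,)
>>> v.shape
(37, 3, 3)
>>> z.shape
(3, 17, 19)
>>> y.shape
(37, 17, 3)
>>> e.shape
(3, 37, 17)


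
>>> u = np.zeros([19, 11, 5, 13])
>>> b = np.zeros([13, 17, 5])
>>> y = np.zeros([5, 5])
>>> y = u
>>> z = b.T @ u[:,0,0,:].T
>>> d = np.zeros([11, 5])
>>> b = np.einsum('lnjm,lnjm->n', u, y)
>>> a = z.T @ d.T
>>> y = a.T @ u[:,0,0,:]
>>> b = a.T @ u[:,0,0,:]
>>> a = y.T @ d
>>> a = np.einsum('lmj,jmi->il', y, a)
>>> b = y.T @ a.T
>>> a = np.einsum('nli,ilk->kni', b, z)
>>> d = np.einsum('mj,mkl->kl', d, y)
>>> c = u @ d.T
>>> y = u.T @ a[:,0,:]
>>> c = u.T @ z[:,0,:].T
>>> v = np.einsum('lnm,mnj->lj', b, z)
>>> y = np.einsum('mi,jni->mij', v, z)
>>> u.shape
(19, 11, 5, 13)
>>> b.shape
(13, 17, 5)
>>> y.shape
(13, 19, 5)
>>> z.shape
(5, 17, 19)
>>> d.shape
(17, 13)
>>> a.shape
(19, 13, 5)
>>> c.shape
(13, 5, 11, 5)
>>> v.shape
(13, 19)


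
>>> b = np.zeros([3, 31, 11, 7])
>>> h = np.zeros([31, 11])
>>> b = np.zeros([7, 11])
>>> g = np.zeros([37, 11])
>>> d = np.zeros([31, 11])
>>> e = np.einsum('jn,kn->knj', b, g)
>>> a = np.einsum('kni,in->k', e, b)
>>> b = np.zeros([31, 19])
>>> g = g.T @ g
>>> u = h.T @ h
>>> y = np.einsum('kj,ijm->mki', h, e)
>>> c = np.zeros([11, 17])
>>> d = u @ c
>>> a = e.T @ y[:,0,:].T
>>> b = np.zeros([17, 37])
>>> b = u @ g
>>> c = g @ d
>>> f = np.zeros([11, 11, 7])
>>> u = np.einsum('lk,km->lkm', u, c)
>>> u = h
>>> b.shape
(11, 11)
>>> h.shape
(31, 11)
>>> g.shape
(11, 11)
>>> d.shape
(11, 17)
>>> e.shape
(37, 11, 7)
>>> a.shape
(7, 11, 7)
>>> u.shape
(31, 11)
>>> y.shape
(7, 31, 37)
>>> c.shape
(11, 17)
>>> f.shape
(11, 11, 7)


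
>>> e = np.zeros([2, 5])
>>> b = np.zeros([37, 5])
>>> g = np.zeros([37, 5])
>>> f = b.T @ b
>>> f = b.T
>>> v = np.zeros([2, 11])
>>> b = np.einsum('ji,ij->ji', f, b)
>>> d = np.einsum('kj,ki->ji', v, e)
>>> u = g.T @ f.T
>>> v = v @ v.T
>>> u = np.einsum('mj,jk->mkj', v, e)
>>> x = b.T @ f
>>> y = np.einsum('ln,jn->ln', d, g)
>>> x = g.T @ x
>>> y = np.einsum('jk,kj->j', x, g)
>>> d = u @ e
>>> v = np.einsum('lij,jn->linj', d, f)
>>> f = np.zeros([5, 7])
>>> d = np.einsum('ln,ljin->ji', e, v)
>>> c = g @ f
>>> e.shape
(2, 5)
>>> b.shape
(5, 37)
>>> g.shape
(37, 5)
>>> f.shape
(5, 7)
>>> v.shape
(2, 5, 37, 5)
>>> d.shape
(5, 37)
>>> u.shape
(2, 5, 2)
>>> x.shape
(5, 37)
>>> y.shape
(5,)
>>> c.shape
(37, 7)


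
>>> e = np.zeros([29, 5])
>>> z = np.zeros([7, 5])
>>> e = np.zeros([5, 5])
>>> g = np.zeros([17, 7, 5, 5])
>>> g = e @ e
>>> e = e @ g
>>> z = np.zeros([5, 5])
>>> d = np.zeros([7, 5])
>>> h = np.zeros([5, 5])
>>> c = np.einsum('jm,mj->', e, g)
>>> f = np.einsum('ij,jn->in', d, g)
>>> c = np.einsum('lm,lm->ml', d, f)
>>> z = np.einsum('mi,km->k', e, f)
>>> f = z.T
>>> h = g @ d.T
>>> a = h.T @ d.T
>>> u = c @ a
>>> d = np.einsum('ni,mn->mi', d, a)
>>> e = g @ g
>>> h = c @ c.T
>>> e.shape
(5, 5)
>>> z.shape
(7,)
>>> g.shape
(5, 5)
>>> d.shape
(7, 5)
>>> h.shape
(5, 5)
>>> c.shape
(5, 7)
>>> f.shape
(7,)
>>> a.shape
(7, 7)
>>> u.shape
(5, 7)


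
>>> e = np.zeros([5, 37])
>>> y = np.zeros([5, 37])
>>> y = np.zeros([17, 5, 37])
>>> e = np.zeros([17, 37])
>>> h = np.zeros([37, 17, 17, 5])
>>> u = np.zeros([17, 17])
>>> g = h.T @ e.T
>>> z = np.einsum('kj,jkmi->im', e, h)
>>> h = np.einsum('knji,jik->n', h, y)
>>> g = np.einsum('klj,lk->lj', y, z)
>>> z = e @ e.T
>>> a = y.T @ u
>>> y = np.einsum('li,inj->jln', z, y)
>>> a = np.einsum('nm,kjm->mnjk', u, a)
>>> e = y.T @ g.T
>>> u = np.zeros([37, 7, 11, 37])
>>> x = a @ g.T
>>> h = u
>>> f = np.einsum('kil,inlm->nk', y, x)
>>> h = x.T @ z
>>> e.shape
(5, 17, 5)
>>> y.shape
(37, 17, 5)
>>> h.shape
(5, 5, 17, 17)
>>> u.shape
(37, 7, 11, 37)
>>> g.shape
(5, 37)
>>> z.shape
(17, 17)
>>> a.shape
(17, 17, 5, 37)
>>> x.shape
(17, 17, 5, 5)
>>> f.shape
(17, 37)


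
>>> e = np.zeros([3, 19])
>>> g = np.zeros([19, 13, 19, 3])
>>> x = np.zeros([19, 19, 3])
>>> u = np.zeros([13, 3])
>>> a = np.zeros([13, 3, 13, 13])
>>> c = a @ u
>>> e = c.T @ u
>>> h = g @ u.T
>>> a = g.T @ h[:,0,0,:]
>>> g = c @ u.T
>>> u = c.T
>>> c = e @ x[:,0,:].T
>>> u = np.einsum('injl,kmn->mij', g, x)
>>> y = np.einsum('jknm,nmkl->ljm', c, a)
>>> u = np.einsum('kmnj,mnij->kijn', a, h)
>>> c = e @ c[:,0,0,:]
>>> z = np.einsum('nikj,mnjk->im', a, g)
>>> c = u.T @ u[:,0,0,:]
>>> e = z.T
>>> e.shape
(13, 19)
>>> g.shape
(13, 3, 13, 13)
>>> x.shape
(19, 19, 3)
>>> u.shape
(3, 19, 13, 13)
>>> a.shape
(3, 19, 13, 13)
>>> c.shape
(13, 13, 19, 13)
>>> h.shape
(19, 13, 19, 13)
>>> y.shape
(13, 3, 19)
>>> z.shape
(19, 13)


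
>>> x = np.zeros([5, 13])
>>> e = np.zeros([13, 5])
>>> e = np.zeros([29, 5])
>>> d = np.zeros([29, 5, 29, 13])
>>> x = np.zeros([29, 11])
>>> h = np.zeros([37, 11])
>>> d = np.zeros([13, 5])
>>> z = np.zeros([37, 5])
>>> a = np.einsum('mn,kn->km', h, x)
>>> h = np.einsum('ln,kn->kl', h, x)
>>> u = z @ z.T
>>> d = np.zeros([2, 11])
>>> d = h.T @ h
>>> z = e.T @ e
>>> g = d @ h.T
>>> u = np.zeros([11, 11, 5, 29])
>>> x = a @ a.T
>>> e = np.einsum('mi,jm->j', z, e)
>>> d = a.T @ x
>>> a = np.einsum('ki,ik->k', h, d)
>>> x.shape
(29, 29)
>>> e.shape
(29,)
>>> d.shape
(37, 29)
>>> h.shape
(29, 37)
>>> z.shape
(5, 5)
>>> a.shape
(29,)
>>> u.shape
(11, 11, 5, 29)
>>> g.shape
(37, 29)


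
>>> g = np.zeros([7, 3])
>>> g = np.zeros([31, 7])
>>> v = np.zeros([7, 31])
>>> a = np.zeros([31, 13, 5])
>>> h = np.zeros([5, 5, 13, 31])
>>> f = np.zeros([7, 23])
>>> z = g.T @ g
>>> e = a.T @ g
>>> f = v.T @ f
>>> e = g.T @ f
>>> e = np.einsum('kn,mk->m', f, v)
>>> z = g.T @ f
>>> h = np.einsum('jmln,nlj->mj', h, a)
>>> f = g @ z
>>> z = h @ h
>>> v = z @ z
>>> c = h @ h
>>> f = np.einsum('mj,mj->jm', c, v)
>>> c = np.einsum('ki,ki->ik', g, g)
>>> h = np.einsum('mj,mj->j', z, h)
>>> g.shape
(31, 7)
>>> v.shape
(5, 5)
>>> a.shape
(31, 13, 5)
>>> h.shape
(5,)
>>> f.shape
(5, 5)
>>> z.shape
(5, 5)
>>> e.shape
(7,)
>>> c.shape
(7, 31)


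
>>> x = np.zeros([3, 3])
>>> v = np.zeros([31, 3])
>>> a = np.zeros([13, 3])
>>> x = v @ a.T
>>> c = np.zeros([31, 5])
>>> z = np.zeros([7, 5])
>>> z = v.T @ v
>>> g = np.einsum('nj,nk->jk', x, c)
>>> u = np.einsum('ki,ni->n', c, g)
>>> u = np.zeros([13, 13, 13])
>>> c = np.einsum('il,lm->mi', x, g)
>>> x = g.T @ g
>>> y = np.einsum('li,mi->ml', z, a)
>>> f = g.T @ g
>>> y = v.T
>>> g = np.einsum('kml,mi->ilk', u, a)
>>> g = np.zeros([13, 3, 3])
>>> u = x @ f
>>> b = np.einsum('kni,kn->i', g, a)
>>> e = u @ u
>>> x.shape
(5, 5)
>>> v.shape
(31, 3)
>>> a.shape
(13, 3)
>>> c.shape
(5, 31)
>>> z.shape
(3, 3)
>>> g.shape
(13, 3, 3)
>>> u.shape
(5, 5)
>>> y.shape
(3, 31)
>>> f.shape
(5, 5)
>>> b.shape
(3,)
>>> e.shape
(5, 5)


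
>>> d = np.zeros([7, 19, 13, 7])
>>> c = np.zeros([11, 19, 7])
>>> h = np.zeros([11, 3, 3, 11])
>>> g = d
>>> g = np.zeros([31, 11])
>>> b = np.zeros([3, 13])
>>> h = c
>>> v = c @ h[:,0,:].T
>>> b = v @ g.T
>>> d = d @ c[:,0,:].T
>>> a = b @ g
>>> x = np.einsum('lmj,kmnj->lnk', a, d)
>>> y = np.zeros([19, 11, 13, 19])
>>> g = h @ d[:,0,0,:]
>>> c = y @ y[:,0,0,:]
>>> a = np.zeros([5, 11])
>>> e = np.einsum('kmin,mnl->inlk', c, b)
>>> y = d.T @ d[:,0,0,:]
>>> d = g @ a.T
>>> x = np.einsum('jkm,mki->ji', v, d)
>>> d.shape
(11, 19, 5)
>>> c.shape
(19, 11, 13, 19)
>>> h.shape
(11, 19, 7)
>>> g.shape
(11, 19, 11)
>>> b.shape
(11, 19, 31)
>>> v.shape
(11, 19, 11)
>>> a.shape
(5, 11)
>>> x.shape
(11, 5)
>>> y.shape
(11, 13, 19, 11)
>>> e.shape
(13, 19, 31, 19)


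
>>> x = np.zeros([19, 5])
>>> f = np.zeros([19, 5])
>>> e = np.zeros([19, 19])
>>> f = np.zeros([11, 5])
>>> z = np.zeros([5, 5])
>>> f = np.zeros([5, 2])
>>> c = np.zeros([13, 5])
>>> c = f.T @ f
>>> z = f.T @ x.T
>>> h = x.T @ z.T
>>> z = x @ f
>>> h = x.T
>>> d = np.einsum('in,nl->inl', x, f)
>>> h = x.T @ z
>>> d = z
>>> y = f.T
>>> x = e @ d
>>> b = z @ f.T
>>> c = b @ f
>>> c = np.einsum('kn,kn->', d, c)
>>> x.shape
(19, 2)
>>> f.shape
(5, 2)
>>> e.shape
(19, 19)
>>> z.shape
(19, 2)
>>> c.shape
()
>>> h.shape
(5, 2)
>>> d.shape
(19, 2)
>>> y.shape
(2, 5)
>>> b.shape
(19, 5)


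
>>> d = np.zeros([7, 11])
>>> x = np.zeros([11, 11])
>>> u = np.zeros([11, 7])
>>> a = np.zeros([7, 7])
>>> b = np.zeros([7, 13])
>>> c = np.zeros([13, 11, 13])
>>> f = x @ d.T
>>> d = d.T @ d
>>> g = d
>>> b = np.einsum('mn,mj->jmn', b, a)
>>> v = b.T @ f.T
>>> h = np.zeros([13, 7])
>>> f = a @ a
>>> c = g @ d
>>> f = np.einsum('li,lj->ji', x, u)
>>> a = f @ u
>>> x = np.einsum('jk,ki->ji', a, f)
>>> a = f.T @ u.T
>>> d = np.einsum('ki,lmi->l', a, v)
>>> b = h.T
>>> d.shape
(13,)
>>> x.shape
(7, 11)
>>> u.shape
(11, 7)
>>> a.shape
(11, 11)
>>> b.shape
(7, 13)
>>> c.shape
(11, 11)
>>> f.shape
(7, 11)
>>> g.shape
(11, 11)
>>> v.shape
(13, 7, 11)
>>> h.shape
(13, 7)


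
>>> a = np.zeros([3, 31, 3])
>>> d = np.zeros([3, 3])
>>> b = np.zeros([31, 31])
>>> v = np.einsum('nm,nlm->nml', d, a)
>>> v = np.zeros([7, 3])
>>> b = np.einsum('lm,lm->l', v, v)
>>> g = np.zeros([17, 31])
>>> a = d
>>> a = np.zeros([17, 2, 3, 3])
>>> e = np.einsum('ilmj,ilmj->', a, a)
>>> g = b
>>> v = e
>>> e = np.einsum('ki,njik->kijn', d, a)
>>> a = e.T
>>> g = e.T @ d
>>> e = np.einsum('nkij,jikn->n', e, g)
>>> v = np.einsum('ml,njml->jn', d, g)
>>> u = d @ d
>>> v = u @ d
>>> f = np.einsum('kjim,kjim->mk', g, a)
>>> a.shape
(17, 2, 3, 3)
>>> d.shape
(3, 3)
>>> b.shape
(7,)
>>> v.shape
(3, 3)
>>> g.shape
(17, 2, 3, 3)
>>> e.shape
(3,)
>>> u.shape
(3, 3)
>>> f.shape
(3, 17)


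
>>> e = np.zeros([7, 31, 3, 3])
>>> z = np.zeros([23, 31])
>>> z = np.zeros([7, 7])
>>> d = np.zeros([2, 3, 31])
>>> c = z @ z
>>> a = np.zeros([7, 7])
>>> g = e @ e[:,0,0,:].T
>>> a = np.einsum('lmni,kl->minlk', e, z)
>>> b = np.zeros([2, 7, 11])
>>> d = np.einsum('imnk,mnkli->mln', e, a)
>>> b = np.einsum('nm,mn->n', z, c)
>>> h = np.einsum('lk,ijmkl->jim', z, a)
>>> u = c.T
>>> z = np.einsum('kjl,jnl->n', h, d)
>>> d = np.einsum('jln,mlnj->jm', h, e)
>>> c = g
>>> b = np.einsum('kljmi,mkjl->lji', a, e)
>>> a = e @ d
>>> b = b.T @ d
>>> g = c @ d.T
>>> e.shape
(7, 31, 3, 3)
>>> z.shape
(7,)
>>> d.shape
(3, 7)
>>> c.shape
(7, 31, 3, 7)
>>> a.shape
(7, 31, 3, 7)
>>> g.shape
(7, 31, 3, 3)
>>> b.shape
(7, 3, 7)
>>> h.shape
(3, 31, 3)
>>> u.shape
(7, 7)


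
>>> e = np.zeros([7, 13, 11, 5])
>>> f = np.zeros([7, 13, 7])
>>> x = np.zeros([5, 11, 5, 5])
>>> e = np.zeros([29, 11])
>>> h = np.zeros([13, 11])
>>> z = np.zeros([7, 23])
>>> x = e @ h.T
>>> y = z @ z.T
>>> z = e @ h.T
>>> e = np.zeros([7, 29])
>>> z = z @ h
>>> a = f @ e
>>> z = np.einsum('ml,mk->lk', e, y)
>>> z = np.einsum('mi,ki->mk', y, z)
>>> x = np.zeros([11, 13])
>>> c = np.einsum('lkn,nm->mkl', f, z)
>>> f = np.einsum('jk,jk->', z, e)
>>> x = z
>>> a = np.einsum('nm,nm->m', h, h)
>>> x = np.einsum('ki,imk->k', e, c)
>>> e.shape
(7, 29)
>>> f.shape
()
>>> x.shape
(7,)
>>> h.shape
(13, 11)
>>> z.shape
(7, 29)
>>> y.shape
(7, 7)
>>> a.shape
(11,)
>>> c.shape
(29, 13, 7)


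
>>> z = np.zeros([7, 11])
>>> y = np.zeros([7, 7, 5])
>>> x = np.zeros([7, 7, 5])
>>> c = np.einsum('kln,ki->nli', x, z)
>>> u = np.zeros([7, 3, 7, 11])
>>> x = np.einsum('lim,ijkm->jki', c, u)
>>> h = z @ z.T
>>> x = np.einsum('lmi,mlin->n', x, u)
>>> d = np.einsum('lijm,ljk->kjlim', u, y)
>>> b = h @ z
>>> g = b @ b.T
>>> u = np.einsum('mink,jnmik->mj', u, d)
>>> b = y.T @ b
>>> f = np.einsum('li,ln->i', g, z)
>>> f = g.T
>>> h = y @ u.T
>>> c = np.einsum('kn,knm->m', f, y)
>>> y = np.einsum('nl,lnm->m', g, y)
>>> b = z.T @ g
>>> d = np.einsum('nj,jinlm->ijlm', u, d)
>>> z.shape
(7, 11)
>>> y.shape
(5,)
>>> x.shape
(11,)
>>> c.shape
(5,)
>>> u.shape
(7, 5)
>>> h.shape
(7, 7, 7)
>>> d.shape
(7, 5, 3, 11)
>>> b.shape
(11, 7)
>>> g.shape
(7, 7)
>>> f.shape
(7, 7)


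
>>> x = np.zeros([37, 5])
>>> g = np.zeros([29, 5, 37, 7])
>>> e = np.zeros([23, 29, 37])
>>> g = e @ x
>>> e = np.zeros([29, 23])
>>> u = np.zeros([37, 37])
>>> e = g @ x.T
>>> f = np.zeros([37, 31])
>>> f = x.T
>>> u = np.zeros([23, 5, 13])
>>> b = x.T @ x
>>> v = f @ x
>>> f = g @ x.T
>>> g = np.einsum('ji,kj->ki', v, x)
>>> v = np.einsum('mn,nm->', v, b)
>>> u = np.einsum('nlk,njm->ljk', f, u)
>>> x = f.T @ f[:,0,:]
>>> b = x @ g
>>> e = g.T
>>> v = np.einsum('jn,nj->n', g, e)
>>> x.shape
(37, 29, 37)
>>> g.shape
(37, 5)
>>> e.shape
(5, 37)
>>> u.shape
(29, 5, 37)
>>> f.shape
(23, 29, 37)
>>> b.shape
(37, 29, 5)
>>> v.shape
(5,)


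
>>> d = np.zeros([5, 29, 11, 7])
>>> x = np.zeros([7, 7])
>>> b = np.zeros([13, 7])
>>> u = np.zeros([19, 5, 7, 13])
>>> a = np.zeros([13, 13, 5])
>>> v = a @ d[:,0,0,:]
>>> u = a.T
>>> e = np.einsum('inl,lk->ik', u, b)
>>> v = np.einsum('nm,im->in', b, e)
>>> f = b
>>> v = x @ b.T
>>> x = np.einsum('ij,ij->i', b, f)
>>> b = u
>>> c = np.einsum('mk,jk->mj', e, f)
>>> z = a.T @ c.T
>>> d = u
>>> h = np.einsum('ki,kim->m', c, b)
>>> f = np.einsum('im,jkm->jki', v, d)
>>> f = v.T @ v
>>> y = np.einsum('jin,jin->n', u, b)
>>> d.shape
(5, 13, 13)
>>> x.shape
(13,)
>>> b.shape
(5, 13, 13)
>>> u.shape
(5, 13, 13)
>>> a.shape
(13, 13, 5)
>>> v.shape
(7, 13)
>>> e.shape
(5, 7)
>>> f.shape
(13, 13)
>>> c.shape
(5, 13)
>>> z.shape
(5, 13, 5)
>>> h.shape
(13,)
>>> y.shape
(13,)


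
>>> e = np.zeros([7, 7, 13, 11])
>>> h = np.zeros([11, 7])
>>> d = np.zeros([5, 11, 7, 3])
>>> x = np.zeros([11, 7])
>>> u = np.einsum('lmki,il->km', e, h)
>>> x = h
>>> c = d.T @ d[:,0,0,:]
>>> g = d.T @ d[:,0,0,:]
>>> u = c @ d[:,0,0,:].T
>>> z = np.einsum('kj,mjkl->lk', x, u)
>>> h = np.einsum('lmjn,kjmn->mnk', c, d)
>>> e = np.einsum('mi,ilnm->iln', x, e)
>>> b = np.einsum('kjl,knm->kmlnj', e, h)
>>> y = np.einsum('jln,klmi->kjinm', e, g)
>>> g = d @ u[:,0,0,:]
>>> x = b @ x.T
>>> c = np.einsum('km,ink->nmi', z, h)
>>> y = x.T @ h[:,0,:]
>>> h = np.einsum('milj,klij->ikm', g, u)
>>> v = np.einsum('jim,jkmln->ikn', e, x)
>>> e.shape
(7, 7, 13)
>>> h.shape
(11, 3, 5)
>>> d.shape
(5, 11, 7, 3)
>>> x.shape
(7, 5, 13, 3, 11)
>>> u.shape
(3, 7, 11, 5)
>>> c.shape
(3, 11, 7)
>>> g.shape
(5, 11, 7, 5)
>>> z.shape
(5, 11)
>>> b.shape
(7, 5, 13, 3, 7)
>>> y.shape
(11, 3, 13, 5, 5)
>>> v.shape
(7, 5, 11)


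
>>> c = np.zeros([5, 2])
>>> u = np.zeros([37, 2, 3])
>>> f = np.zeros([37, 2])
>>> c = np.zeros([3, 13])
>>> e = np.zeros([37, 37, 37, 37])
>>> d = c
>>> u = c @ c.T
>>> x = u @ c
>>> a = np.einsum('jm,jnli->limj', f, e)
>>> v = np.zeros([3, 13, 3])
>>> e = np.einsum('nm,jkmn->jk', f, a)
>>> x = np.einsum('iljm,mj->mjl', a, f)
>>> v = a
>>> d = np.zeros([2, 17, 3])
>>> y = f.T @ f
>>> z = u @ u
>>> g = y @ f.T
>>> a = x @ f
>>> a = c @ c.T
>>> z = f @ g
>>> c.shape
(3, 13)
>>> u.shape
(3, 3)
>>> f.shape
(37, 2)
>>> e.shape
(37, 37)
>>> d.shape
(2, 17, 3)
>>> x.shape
(37, 2, 37)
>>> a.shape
(3, 3)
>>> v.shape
(37, 37, 2, 37)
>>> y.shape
(2, 2)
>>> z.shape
(37, 37)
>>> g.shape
(2, 37)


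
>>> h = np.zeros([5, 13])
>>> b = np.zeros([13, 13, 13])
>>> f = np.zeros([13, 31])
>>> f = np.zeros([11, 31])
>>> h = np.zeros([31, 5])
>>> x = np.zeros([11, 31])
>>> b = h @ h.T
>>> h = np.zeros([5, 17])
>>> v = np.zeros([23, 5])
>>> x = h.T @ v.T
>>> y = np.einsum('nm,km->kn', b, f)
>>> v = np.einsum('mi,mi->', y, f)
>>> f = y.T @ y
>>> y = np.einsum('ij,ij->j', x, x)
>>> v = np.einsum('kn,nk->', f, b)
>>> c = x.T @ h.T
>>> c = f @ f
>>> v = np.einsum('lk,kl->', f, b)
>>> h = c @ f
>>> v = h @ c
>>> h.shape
(31, 31)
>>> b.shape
(31, 31)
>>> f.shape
(31, 31)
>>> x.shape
(17, 23)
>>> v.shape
(31, 31)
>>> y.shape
(23,)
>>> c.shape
(31, 31)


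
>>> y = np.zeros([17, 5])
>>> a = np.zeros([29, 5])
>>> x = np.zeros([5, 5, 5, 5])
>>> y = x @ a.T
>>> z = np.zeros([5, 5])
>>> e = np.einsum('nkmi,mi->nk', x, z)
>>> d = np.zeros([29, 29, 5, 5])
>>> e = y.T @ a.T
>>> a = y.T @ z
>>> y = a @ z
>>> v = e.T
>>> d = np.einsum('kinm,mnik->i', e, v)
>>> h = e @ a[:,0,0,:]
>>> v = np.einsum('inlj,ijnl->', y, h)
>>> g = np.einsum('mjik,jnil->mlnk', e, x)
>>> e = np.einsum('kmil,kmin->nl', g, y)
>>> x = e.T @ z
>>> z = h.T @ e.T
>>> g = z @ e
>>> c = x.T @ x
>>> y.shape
(29, 5, 5, 5)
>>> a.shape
(29, 5, 5, 5)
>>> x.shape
(29, 5)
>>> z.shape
(5, 5, 5, 5)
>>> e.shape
(5, 29)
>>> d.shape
(5,)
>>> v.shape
()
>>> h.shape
(29, 5, 5, 5)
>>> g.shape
(5, 5, 5, 29)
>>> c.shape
(5, 5)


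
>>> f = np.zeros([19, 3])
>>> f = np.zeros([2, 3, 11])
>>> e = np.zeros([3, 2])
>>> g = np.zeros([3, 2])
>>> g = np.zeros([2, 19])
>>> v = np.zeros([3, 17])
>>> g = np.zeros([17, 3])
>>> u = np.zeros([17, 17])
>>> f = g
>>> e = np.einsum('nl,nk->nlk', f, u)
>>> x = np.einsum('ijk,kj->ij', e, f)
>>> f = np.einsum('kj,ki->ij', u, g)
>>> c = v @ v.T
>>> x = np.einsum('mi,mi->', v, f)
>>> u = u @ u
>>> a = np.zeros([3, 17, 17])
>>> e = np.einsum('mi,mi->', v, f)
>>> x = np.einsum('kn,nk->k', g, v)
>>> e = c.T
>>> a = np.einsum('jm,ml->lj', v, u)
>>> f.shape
(3, 17)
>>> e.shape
(3, 3)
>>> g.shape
(17, 3)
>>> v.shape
(3, 17)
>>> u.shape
(17, 17)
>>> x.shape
(17,)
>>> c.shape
(3, 3)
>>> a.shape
(17, 3)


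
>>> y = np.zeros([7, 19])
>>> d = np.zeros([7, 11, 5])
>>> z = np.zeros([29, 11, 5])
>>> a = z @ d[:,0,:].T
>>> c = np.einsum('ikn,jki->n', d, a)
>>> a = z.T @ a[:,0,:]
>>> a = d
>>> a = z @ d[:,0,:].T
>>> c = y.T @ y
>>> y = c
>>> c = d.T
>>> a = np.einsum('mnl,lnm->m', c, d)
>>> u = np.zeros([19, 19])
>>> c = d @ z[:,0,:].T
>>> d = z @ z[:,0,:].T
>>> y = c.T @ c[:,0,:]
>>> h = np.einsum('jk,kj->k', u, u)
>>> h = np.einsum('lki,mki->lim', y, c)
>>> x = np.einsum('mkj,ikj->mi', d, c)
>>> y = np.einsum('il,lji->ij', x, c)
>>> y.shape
(29, 11)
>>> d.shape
(29, 11, 29)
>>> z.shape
(29, 11, 5)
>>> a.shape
(5,)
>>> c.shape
(7, 11, 29)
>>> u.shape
(19, 19)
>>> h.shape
(29, 29, 7)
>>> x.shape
(29, 7)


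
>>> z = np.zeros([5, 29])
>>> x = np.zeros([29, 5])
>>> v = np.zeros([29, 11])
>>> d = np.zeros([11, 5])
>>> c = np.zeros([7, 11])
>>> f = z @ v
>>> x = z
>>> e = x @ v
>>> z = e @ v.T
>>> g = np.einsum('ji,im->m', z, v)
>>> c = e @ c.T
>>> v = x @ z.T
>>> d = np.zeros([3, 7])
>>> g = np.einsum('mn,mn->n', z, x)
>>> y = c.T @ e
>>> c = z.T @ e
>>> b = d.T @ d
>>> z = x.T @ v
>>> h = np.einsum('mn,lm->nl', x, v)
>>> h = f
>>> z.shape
(29, 5)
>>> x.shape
(5, 29)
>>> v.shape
(5, 5)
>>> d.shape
(3, 7)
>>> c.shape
(29, 11)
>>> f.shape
(5, 11)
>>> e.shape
(5, 11)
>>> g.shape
(29,)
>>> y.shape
(7, 11)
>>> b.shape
(7, 7)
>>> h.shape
(5, 11)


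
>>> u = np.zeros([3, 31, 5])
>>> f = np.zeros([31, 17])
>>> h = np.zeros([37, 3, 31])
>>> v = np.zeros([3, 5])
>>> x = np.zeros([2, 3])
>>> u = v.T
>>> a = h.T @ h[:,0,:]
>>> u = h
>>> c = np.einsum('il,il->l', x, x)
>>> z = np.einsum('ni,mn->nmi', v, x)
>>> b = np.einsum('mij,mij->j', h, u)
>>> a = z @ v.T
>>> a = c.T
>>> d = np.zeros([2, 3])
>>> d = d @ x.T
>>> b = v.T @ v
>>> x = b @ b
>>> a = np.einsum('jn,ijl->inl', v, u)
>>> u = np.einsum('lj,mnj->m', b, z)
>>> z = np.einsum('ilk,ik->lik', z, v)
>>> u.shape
(3,)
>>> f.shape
(31, 17)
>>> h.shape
(37, 3, 31)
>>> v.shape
(3, 5)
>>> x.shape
(5, 5)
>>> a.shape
(37, 5, 31)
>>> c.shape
(3,)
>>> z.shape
(2, 3, 5)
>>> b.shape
(5, 5)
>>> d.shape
(2, 2)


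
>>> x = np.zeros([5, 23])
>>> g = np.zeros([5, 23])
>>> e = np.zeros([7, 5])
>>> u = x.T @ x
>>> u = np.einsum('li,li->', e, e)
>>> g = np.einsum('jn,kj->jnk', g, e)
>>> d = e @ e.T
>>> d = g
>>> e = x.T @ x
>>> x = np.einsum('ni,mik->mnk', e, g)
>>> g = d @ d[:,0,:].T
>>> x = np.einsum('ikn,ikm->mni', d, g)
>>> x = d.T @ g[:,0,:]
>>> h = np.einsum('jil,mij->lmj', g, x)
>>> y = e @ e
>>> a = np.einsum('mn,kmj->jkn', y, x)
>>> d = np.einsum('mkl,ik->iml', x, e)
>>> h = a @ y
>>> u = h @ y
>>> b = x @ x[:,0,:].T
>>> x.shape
(7, 23, 5)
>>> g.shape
(5, 23, 5)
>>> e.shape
(23, 23)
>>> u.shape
(5, 7, 23)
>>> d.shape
(23, 7, 5)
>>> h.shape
(5, 7, 23)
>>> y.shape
(23, 23)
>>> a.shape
(5, 7, 23)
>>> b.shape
(7, 23, 7)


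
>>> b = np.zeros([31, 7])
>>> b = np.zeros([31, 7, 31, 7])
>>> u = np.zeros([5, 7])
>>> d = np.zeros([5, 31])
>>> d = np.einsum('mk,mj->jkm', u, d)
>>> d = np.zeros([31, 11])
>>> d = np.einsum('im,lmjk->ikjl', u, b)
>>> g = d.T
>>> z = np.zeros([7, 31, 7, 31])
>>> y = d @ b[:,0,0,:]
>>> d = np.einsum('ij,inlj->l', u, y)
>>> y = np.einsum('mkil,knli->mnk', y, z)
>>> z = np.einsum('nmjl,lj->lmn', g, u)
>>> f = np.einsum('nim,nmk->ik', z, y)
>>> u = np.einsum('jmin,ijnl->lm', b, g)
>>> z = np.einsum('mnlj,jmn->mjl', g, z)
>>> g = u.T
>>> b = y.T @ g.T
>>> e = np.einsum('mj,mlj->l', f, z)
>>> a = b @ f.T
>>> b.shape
(7, 31, 7)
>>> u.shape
(5, 7)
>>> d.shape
(31,)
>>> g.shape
(7, 5)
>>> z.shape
(31, 5, 7)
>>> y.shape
(5, 31, 7)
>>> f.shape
(31, 7)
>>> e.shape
(5,)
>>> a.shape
(7, 31, 31)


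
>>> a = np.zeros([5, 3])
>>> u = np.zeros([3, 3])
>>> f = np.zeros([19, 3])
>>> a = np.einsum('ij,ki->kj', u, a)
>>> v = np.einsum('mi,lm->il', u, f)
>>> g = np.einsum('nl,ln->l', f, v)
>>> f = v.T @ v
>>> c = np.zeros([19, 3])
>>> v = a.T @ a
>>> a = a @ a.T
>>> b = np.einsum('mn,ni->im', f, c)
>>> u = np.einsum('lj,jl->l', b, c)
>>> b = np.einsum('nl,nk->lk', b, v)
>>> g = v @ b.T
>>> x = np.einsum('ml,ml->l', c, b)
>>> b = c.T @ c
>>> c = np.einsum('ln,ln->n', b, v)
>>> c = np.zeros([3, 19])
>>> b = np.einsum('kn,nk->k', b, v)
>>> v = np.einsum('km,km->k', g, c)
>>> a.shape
(5, 5)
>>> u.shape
(3,)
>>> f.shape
(19, 19)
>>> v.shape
(3,)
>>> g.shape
(3, 19)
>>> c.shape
(3, 19)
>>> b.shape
(3,)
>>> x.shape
(3,)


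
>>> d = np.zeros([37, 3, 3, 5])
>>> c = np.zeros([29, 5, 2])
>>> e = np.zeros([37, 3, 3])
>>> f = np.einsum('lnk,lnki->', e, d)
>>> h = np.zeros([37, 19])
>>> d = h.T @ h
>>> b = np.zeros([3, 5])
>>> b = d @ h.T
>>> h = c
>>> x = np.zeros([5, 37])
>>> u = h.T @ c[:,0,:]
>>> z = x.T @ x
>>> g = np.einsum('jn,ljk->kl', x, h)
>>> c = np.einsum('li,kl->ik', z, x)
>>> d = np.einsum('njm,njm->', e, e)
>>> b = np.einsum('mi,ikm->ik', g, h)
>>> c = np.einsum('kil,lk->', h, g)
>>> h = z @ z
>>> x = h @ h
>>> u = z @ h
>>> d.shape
()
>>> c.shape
()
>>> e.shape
(37, 3, 3)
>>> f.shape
()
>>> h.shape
(37, 37)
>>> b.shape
(29, 5)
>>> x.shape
(37, 37)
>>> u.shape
(37, 37)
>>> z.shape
(37, 37)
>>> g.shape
(2, 29)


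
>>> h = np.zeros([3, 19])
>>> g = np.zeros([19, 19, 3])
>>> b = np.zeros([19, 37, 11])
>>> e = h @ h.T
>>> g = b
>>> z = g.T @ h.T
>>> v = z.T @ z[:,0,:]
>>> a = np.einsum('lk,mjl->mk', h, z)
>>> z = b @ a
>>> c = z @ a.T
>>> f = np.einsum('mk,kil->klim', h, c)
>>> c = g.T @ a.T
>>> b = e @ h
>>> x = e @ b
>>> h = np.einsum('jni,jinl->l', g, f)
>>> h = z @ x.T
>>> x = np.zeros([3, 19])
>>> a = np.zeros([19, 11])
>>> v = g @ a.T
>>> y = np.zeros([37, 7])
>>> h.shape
(19, 37, 3)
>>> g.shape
(19, 37, 11)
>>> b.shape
(3, 19)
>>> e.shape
(3, 3)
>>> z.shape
(19, 37, 19)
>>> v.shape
(19, 37, 19)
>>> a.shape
(19, 11)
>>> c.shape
(11, 37, 11)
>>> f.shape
(19, 11, 37, 3)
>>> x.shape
(3, 19)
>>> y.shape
(37, 7)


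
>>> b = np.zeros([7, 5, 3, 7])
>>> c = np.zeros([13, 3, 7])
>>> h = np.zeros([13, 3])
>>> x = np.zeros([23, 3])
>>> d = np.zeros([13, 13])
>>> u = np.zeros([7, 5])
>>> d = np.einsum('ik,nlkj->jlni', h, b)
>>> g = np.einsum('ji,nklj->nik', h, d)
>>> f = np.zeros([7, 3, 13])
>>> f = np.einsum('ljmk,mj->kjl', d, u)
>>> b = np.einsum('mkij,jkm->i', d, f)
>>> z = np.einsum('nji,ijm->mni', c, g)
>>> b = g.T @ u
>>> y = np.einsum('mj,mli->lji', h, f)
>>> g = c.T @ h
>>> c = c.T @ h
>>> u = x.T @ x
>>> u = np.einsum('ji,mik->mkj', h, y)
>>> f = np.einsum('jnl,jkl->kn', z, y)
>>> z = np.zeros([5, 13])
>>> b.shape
(5, 3, 5)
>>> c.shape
(7, 3, 3)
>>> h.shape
(13, 3)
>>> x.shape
(23, 3)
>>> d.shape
(7, 5, 7, 13)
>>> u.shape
(5, 7, 13)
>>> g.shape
(7, 3, 3)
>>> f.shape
(3, 13)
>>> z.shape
(5, 13)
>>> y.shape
(5, 3, 7)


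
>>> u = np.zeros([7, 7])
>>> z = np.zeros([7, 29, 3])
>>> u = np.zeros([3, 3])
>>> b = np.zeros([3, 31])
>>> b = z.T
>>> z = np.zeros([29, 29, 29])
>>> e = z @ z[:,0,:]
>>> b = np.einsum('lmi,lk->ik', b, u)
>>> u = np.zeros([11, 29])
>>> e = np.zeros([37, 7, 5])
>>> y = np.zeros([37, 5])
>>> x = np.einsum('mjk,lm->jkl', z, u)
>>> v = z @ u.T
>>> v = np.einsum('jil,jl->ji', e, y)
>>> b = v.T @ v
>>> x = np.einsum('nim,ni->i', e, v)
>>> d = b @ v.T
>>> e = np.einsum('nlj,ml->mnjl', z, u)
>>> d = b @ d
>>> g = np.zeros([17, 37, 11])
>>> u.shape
(11, 29)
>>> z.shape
(29, 29, 29)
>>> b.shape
(7, 7)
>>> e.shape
(11, 29, 29, 29)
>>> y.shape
(37, 5)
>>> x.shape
(7,)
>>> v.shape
(37, 7)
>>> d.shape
(7, 37)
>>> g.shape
(17, 37, 11)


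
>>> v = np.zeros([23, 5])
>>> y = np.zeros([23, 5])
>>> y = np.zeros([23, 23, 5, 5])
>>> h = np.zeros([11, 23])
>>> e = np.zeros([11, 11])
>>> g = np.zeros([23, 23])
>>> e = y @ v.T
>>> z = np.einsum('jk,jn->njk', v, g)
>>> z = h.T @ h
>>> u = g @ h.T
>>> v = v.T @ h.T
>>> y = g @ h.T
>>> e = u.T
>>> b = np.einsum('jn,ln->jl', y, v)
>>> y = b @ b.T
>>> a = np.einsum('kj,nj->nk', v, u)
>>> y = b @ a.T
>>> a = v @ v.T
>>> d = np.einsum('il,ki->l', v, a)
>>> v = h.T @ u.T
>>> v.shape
(23, 23)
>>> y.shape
(23, 23)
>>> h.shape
(11, 23)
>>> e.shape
(11, 23)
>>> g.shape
(23, 23)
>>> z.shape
(23, 23)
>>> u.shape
(23, 11)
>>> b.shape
(23, 5)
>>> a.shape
(5, 5)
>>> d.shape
(11,)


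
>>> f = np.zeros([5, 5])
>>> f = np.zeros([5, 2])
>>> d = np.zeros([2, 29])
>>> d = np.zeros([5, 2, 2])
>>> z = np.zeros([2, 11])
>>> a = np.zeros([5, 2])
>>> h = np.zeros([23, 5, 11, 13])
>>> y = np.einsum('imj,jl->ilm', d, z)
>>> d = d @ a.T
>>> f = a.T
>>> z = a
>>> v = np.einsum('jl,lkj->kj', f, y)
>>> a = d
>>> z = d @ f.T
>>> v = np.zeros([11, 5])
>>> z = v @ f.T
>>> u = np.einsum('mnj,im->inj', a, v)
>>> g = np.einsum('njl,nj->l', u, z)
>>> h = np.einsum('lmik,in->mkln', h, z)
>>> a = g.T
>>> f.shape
(2, 5)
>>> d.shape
(5, 2, 5)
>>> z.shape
(11, 2)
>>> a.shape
(5,)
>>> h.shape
(5, 13, 23, 2)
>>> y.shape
(5, 11, 2)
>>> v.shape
(11, 5)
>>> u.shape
(11, 2, 5)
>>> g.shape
(5,)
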